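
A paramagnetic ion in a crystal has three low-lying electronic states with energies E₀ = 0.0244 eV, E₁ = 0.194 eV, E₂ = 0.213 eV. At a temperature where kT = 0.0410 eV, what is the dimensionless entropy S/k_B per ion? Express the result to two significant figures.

0.14

Eᵢ/kT = 0.5951, 4.732, 5.195.
Z = Σ e^(−Eᵢ/kT) = e^(−0.5951) + e^(−4.732) + e^(−5.195) = 0.5515 + 0.008809 + 0.005544 = 0.5659.
⟨E⟩ = Σ EᵢPᵢ = 0.02889 eV.
S/k_B = ln Z + ⟨E⟩/kT = ln(0.5659) + 0.02889/0.0410 = -0.5693 + 0.7046 = 0.14.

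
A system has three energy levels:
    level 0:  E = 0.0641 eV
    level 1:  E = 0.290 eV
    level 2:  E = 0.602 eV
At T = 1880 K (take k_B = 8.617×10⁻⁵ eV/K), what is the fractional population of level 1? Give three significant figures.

0.193

k_BT = 8.617×10⁻⁵ × 1880 K = 0.16200 eV.
Eᵢ/kT = 0.39568, 1.7901, 3.7160.
Z = Σ e^(−Eᵢ/kT) = e^(−0.39568) + e^(−1.7901) + e^(−3.7160) = 0.67322 + 0.16694 + 0.024331 = 0.86449.
P₁ = e^(−E₁/kT) / Z = 0.16694/0.86449 = 0.193.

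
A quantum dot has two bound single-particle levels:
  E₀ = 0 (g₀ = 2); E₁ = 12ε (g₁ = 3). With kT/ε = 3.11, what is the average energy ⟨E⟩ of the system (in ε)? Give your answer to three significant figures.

Eᵢ/kT = 0, 3.8585.
Z = Σ gᵢe^(−Eᵢ/kT) = 2·e^(−0) + 3·e^(−3.8585) = 2.0000 + 0.063299 = 2.0633.
⟨E⟩ = Σ Eᵢ gᵢe^(−Eᵢ/kT) / Z = (0·2.0000 + 12·0.063299) / 2.0633 = 0.368 ε.

0.368 ε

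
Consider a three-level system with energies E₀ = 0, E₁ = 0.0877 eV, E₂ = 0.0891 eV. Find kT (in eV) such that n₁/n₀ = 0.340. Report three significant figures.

0.0813 eV

n₁/n₀ = exp[−(E₁−E₀)/kT] = 0.340.
⇒ (E₁−E₀)/kT = ln(1/0.340) = ln(2.9412) = 1.0788.
kT = 0.0877 eV / 1.0788 = 0.0813 eV.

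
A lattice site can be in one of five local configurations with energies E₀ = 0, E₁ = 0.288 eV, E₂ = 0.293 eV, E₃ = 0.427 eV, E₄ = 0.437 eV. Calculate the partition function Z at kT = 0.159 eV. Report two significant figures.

Eᵢ/kT = 0, 1.811, 1.843, 2.686, 2.748.
Z = Σ e^(−Eᵢ/kT) = e^(−0) + e^(−1.811) + e^(−1.843) + e^(−2.686) + e^(−2.748) = 1.000 + 0.1635 + 0.1583 + 0.06815 + 0.06406 = 1.454.

Z = 1.5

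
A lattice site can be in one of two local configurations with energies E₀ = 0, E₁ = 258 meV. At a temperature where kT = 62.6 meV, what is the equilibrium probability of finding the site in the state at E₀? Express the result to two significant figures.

Eᵢ/kT = 0, 4.121.
Z = Σ e^(−Eᵢ/kT) = e^(−0) + e^(−4.121) = 1.000 + 0.01623 = 1.016.
P₀ = e^(−E₀/kT) / Z = 1.000/1.016 = 0.98.

0.98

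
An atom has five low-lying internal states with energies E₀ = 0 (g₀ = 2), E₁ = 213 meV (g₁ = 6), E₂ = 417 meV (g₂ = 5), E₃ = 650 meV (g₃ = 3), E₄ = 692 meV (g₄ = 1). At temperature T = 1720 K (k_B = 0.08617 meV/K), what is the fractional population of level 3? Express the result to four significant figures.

0.009905

k_BT = 0.08617 × 1720 K = 148.212 meV.
Eᵢ/kT = 0, 1.43713, 2.81354, 4.38561, 4.66899.
Z = Σ gᵢe^(−Eᵢ/kT) = 2·e^(−0) + 6·e^(−1.43713) + 5·e^(−2.81354) + 3·e^(−4.38561) + 1·e^(−4.66899) = 2.00000 + 1.42565 + 0.299961 + 0.0373659 + 0.00938174 = 3.77236.
P₃ = g₃ e^(−E₃/kT) / Z = 0.0373659/3.77236 = 0.009905.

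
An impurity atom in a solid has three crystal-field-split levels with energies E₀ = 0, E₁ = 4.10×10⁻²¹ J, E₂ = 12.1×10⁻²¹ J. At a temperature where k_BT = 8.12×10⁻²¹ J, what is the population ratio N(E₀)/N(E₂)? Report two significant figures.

n₀/n₂ = exp[−(E₀−E₂)/kT] = exp(−(-12.1 ×10⁻²¹ J)/(8.12 ×10⁻²¹ J)) = exp(1.490) = 4.4.

4.4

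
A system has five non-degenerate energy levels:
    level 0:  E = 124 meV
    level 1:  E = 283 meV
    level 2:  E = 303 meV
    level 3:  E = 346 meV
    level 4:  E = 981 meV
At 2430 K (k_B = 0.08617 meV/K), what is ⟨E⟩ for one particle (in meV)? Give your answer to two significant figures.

230 meV

k_BT = 0.08617 × 2430 K = 209.4 meV.
Eᵢ/kT = 0.5922, 1.351, 1.447, 1.652, 4.685.
Z = Σ e^(−Eᵢ/kT) = e^(−0.5922) + e^(−1.351) + e^(−1.447) + e^(−1.652) + e^(−4.685) = 0.5531 + 0.2590 + 0.2353 + 0.1917 + 0.009233 = 1.248.
⟨E⟩ = Σ Eᵢ e^(−Eᵢ/kT) / Z = (124·0.5531 + 283·0.2590 + 303·0.2353 + 346·0.1917 + 981·0.009233) / 1.248 = 230 meV.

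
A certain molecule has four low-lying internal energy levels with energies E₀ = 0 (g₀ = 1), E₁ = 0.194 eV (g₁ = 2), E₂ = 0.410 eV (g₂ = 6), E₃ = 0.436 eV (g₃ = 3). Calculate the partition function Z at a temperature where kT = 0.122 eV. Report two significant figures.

Z = 1.7

Eᵢ/kT = 0, 1.590, 3.361, 3.574.
Z = Σ gᵢe^(−Eᵢ/kT) = 1·e^(−0) + 2·e^(−1.590) + 6·e^(−3.361) + 3·e^(−3.574) = 1.000 + 0.4079 + 0.2082 + 0.08413 = 1.700.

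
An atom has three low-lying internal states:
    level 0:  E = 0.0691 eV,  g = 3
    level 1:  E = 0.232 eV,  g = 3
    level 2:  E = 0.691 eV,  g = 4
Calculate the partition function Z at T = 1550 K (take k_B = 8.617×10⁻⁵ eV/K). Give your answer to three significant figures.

Z = 2.34

k_BT = 8.617×10⁻⁵ × 1550 K = 0.13356 eV.
Eᵢ/kT = 0.51737, 1.7370, 5.1737.
Z = Σ gᵢe^(−Eᵢ/kT) = 3·e^(−0.51737) + 3·e^(−1.7370) + 4·e^(−5.1737) = 1.7883 + 0.52814 + 0.022654 = 2.3391.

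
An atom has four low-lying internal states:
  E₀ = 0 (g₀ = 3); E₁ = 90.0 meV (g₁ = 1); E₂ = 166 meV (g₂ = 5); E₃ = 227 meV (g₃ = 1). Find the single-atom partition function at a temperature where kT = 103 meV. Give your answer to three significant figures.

Z = 4.53

Eᵢ/kT = 0, 0.87379, 1.6117, 2.2039.
Z = Σ gᵢe^(−Eᵢ/kT) = 3·e^(−0) + 1·e^(−0.87379) + 5·e^(−1.6117) + 1·e^(−2.2039) = 3.0000 + 0.41737 + 0.99774 + 0.11037 = 4.5255.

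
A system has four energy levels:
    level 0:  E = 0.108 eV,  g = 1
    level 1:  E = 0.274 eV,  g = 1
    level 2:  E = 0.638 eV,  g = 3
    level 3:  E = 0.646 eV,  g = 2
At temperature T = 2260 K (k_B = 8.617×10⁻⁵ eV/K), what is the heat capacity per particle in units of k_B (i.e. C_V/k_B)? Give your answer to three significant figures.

k_BT = 8.617×10⁻⁵ × 2260 K = 0.19474 eV.
Eᵢ/kT = 0.55459, 1.4070, 3.2762, 3.3172.
Z = Σ gᵢe^(−Eᵢ/kT) = 1·e^(−0.55459) + 1·e^(−1.4070) + 3·e^(−3.2762) + 2·e^(−3.3172) = 0.57431 + 0.24488 + 0.11331 + 0.072508 = 1.0050.
⟨E⟩ = 0.24702 eV, ⟨E²⟩ = 0.10096 eV².
C_V/k_B = (⟨E²⟩ − ⟨E⟩²)/(kT)² = (0.10096 − 0.061019)/0.037924 = 1.05.

1.05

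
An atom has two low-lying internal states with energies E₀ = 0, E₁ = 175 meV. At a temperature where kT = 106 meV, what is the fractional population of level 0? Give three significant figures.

Eᵢ/kT = 0, 1.6509.
Z = Σ e^(−Eᵢ/kT) = e^(−0) + e^(−1.6509) = 1.0000 + 0.19188 = 1.1919.
P₀ = e^(−E₀/kT) / Z = 1.0000/1.1919 = 0.839.

0.839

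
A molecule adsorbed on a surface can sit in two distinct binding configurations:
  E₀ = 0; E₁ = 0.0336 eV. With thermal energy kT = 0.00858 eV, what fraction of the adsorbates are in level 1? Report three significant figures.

Eᵢ/kT = 0, 3.9161.
Z = Σ e^(−Eᵢ/kT) = e^(−0) + e^(−3.9161) = 1.0000 + 0.019919 = 1.0199.
P₁ = e^(−E₁/kT) / Z = 0.019919/1.0199 = 0.0195.

0.0195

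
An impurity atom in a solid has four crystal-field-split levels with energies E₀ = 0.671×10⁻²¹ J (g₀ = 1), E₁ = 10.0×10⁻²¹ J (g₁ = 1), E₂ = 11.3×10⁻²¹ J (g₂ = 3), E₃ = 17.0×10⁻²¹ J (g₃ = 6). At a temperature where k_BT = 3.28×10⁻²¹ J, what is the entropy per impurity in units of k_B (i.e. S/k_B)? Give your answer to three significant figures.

0.814

Eᵢ/kT = 0.20457, 3.0488, 3.4451, 5.1829.
Z = Σ gᵢe^(−Eᵢ/kT) = 1·e^(−0.20457) + 1·e^(−3.0488) + 3·e^(−3.4451) + 6·e^(−5.1829) = 0.81500 + 0.047416 + 0.095705 + 0.033670 = 0.99179.
⟨E⟩ = Σ EᵢPᵢ = 2.6970 ×10⁻²¹ J.
S/k_B = ln Z + ⟨E⟩/kT = ln(0.99179) + 2.6970/3.28 = -0.0082439 + 0.82226 = 0.814.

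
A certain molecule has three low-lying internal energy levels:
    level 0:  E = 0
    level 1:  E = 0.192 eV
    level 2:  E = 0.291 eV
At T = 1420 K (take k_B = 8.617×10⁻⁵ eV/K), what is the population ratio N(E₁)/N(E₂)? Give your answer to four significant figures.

2.246

k_BT = 8.617×10⁻⁵ × 1420 K = 0.122361 eV.
n₁/n₂ = exp[−(E₁−E₂)/kT] = exp(−(-0.099 eV)/(0.122361 eV)) = exp(0.809081) = 2.246.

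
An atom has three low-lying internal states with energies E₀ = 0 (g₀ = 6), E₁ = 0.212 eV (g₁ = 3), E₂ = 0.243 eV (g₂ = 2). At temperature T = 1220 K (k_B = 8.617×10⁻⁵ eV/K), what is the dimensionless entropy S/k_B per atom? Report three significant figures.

2.08

k_BT = 8.617×10⁻⁵ × 1220 K = 0.10513 eV.
Eᵢ/kT = 0, 2.0166, 2.3114.
Z = Σ gᵢe^(−Eᵢ/kT) = 6·e^(−0) + 3·e^(−2.0166) + 2·e^(−2.3114) = 6.0000 + 0.39932 + 0.19824 = 6.5976.
⟨E⟩ = Σ EᵢPᵢ = 0.020133 eV.
S/k_B = ln Z + ⟨E⟩/kT = ln(6.5976) + 0.020133/0.10513 = 1.8867 + 0.19151 = 2.08.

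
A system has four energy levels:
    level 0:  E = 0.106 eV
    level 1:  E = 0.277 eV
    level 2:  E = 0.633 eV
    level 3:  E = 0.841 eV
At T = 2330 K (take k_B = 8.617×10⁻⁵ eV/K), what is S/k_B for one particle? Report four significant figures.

0.8467

k_BT = 8.617×10⁻⁵ × 2330 K = 0.200776 eV.
Eᵢ/kT = 0.527952, 1.37965, 3.15277, 4.18875.
Z = Σ e^(−Eᵢ/kT) = e^(−0.527952) + e^(−1.37965) + e^(−3.15277) + e^(−4.18875) = 0.589812 + 0.251667 + 0.0427336 + 0.0151652 = 0.899378.
⟨E⟩ = Σ EᵢPᵢ = 0.191283 eV.
S/k_B = ln Z + ⟨E⟩/kT = ln(0.899378) + 0.191283/0.200776 = -0.106052 + 0.952718 = 0.8467.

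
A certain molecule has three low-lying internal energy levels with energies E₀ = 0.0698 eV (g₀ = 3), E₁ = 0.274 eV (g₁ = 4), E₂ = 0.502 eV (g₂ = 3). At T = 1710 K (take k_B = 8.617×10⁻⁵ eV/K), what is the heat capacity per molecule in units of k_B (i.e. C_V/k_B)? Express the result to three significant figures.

k_BT = 8.617×10⁻⁵ × 1710 K = 0.14735 eV.
Eᵢ/kT = 0.47370, 1.8595, 3.4069.
Z = Σ gᵢe^(−Eᵢ/kT) = 3·e^(−0.47370) + 4·e^(−1.8595) + 3·e^(−3.4069) = 1.8681 + 0.62300 + 0.099431 = 2.5905.
⟨E⟩ = 0.13550 eV, ⟨E²⟩ = 0.031241 eV².
C_V/k_B = (⟨E²⟩ − ⟨E⟩²)/(kT)² = (0.031241 − 0.018360)/0.021712 = 0.593.

0.593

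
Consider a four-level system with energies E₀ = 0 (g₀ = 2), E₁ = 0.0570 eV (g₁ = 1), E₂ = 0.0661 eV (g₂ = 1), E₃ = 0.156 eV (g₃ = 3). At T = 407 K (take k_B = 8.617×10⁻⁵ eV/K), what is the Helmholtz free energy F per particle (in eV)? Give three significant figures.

-0.0305 eV

k_BT = 8.617×10⁻⁵ × 407 K = 0.035071 eV.
Eᵢ/kT = 0, 1.6253, 1.8847, 4.4481.
Z = Σ gᵢe^(−Eᵢ/kT) = 2·e^(−0) + 1·e^(−1.6253) + 1·e^(−1.8847) + 3·e^(−4.4481) = 2.0000 + 0.19685 + 0.15187 + 0.035102 = 2.3838.
F = −kT ln Z = −0.035071 × ln(2.3838) = −0.035071 × 0.86870 = -0.0305 eV.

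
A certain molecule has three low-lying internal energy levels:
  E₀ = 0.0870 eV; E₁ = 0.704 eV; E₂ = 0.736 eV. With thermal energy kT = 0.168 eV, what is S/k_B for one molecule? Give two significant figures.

0.21

Eᵢ/kT = 0.5179, 4.190, 4.381.
Z = Σ e^(−Eᵢ/kT) = e^(−0.5179) + e^(−4.190) + e^(−4.381) = 0.5958 + 0.01515 + 0.01251 = 0.6235.
⟨E⟩ = Σ EᵢPᵢ = 0.1150 eV.
S/k_B = ln Z + ⟨E⟩/kT = ln(0.6235) + 0.1150/0.168 = -0.4724 + 0.6845 = 0.21.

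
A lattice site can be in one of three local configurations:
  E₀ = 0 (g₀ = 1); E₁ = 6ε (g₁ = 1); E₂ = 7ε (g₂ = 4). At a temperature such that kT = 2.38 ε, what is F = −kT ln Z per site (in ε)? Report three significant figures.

Eᵢ/kT = 0, 2.5210, 2.9412.
Z = Σ gᵢe^(−Eᵢ/kT) = 1·e^(−0) + 1·e^(−2.5210) + 4·e^(−2.9412) = 1.0000 + 0.080379 + 0.21121 = 1.2916.
F = −kT ln Z = −2.38 × ln(1.2916) = −2.38 × 0.25588 = -0.609 ε.

-0.609 ε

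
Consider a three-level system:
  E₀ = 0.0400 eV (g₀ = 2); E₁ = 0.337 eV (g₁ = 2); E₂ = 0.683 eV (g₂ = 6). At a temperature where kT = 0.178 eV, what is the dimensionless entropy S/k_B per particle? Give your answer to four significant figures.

Eᵢ/kT = 0.224719, 1.89326, 3.83708.
Z = Σ gᵢe^(−Eᵢ/kT) = 2·e^(−0.224719) + 2·e^(−1.89326) + 6·e^(−3.83708) = 1.59748 + 0.301160 + 0.129339 = 2.02798.
⟨E⟩ = Σ EᵢPᵢ = 0.125114 eV.
S/k_B = ln Z + ⟨E⟩/kT = ln(2.02798) + 0.125114/0.178 = 0.707040 + 0.702888 = 1.410.

1.410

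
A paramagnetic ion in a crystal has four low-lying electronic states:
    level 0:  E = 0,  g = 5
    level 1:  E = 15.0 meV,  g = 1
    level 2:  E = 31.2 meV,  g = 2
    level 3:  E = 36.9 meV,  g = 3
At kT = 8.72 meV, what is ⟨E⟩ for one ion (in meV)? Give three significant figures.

Eᵢ/kT = 0, 1.7202, 3.5780, 4.2317.
Z = Σ gᵢe^(−Eᵢ/kT) = 5·e^(−0) + 1·e^(−1.7202) + 2·e^(−3.5780) + 3·e^(−4.2317) = 5.0000 + 0.17903 + 0.055863 + 0.043583 = 5.2785.
⟨E⟩ = Σ Eᵢ gᵢe^(−Eᵢ/kT) / Z = (0·5.0000 + 15.0·0.17903 + 31.2·0.055863 + 36.9·0.043583) / 5.2785 = 1.14 meV.

1.14 meV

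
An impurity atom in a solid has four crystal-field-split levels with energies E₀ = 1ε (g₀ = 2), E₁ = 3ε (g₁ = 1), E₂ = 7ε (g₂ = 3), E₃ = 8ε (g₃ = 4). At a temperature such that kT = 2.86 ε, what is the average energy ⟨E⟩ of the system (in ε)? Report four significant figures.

2.752 ε

Eᵢ/kT = 0.349650, 1.04895, 2.44755, 2.79720.
Z = Σ gᵢe^(−Eᵢ/kT) = 2·e^(−0.349650) + 1·e^(−1.04895) + 3·e^(−2.44755) + 4·e^(−2.79720) = 1.40987 + 0.350305 + 0.259516 + 0.243922 = 2.26361.
⟨E⟩ = Σ Eᵢ gᵢe^(−Eᵢ/kT) / Z = (1·1.40987 + 3·0.350305 + 7·0.259516 + 8·0.243922) / 2.26361 = 2.752 ε.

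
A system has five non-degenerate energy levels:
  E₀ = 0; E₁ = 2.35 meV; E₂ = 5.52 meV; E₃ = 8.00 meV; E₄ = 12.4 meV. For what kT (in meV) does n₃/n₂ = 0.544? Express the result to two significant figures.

4.1 meV

n₃/n₂ = exp[−(E₃−E₂)/kT] = 0.544.
⇒ (E₃−E₂)/kT = ln(1/0.544) = ln(1.838) = 0.6087.
kT = 2.48 meV / 0.6087 = 4.1 meV.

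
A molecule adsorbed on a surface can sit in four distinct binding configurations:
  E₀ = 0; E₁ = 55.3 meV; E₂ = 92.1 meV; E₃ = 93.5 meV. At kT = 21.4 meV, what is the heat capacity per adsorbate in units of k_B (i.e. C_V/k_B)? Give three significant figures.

Eᵢ/kT = 0, 2.5841, 4.3037, 4.3692.
Z = Σ e^(−Eᵢ/kT) = e^(−0) + e^(−2.5841) + e^(−4.3037) + e^(−4.3692) = 1.0000 + 0.075464 + 0.013518 + 0.012661 = 1.1016.
⟨E⟩ = 5.9931 meV, ⟨E²⟩ = 414.06 meV².
C_V/k_B = (⟨E²⟩ − ⟨E⟩²)/(kT)² = (414.06 − 35.917)/457.96 = 0.826.

0.826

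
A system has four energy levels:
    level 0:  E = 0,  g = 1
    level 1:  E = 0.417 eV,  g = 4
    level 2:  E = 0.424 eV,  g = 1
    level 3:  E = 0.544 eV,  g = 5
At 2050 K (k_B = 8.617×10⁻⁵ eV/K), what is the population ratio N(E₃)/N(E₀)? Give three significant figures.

0.230

k_BT = 8.617×10⁻⁵ × 2050 K = 0.17665 eV.
n₃/n₀ = (g₃/g₀) exp[−(E₃−E₀)/kT] = (5/1) × exp(−(0.544 eV)/(0.17665 eV)) = (5/1) × exp(-3.0795) = 0.230.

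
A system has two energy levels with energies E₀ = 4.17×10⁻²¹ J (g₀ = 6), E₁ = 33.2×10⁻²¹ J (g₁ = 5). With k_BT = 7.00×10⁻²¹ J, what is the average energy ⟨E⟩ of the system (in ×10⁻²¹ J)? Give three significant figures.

Eᵢ/kT = 0.59571, 4.7429.
Z = Σ gᵢe^(−Eᵢ/kT) = 6·e^(−0.59571) + 5·e^(−4.7429) = 3.3070 + 0.043567 = 3.3506.
⟨E⟩ = Σ Eᵢ gᵢe^(−Eᵢ/kT) / Z = (4.17·3.3070 + 33.2·0.043567) / 3.3506 = 4.55 ×10⁻²¹ J.

4.55 ×10⁻²¹ J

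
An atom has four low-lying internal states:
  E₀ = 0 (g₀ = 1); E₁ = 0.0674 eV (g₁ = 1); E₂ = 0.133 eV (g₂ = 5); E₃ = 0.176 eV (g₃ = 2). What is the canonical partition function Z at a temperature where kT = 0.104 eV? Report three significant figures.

Eᵢ/kT = 0, 0.64808, 1.2788, 1.6923.
Z = Σ gᵢe^(−Eᵢ/kT) = 1·e^(−0) + 1·e^(−0.64808) + 5·e^(−1.2788) + 2·e^(−1.6923) = 1.0000 + 0.52305 + 1.3919 + 0.36819 = 3.2831.

Z = 3.28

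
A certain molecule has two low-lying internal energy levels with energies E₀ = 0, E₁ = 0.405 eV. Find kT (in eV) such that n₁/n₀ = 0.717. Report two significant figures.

n₁/n₀ = exp[−(E₁−E₀)/kT] = 0.717.
⇒ (E₁−E₀)/kT = ln(1/0.717) = ln(1.395) = 0.3329.
kT = 0.405 eV / 0.3329 = 1.2 eV.

1.2 eV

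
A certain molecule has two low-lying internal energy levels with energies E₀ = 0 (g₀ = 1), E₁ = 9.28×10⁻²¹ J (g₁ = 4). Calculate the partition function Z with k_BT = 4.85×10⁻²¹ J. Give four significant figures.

Z = 1.590

Eᵢ/kT = 0, 1.91340.
Z = Σ gᵢe^(−Eᵢ/kT) = 1·e^(−0) + 4·e^(−1.91340) = 1.00000 + 0.590311 = 1.59031.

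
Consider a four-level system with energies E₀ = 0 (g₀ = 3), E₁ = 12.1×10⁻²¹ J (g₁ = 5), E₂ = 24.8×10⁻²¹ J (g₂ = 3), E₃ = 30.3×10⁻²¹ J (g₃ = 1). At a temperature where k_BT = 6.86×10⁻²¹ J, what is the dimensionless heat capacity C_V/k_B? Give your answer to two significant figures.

0.78

Eᵢ/kT = 0, 1.764, 3.615, 4.417.
Z = Σ gᵢe^(−Eᵢ/kT) = 3·e^(−0) + 5·e^(−1.764) + 3·e^(−3.615) + 1·e^(−4.417) = 3.000 + 0.8568 + 0.08075 + 0.01207 = 3.950.
⟨E⟩ = 3.224, ⟨E²⟩ = 47.14.
C_V/k_B = (⟨E²⟩ − ⟨E⟩²)/(kT)² = (47.14 − 10.39)/47.06 = 0.78.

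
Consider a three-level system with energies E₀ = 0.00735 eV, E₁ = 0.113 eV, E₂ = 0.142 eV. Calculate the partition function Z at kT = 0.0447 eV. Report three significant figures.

Z = 0.970

Eᵢ/kT = 0.16443, 2.5280, 3.1767.
Z = Σ e^(−Eᵢ/kT) = e^(−0.16443) + e^(−2.5280) + e^(−3.1767) = 0.84838 + 0.079818 + 0.041723 = 0.96992.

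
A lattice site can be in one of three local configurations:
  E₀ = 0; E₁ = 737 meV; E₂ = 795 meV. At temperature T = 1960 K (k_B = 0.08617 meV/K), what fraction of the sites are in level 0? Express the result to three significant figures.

0.979

k_BT = 0.08617 × 1960 K = 168.89 meV.
Eᵢ/kT = 0, 4.3638, 4.7072.
Z = Σ e^(−Eᵢ/kT) = e^(−0) + e^(−4.3638) + e^(−4.7072) = 1.0000 + 0.012730 + 0.0090300 = 1.0218.
P₀ = e^(−E₀/kT) / Z = 1.0000/1.0218 = 0.979.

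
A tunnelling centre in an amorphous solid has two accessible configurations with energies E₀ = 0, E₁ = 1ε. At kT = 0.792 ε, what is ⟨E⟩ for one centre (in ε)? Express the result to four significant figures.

Eᵢ/kT = 0, 1.26263.
Z = Σ e^(−Eᵢ/kT) = e^(−0) + e^(−1.26263) = 1.00000 + 0.282909 = 1.28291.
⟨E⟩ = Σ Eᵢ e^(−Eᵢ/kT) / Z = (0·1.00000 + 1·0.282909) / 1.28291 = 0.2205 ε.

0.2205 ε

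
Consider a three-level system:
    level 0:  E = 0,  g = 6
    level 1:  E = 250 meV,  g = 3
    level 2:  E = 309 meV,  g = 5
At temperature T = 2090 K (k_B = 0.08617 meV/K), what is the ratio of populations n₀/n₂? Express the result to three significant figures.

6.67

k_BT = 0.08617 × 2090 K = 180.10 meV.
n₀/n₂ = (g₀/g₂) exp[−(E₀−E₂)/kT] = (6/5) × exp(−(-309 meV)/(180.10 meV)) = (6/5) × exp(1.7157) = 6.67.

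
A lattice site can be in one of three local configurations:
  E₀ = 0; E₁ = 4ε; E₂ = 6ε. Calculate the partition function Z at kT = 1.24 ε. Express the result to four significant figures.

Z = 1.048

Eᵢ/kT = 0, 3.22581, 4.83871.
Z = Σ e^(−Eᵢ/kT) = e^(−0) + e^(−3.22581) + e^(−4.83871) = 1.00000 + 0.0397236 + 0.00791726 = 1.04764.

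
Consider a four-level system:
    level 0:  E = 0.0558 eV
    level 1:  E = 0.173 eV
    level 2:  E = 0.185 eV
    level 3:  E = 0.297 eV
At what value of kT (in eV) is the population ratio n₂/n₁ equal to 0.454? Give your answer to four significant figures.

n₂/n₁ = exp[−(E₂−E₁)/kT] = 0.454.
⇒ (E₂−E₁)/kT = ln(1/0.454) = ln(2.20264) = 0.789657.
kT = 0.012 eV / 0.789657 = 0.01520 eV.

0.01520 eV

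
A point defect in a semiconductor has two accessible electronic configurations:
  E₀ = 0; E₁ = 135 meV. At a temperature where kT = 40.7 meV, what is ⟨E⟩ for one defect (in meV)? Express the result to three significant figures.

Eᵢ/kT = 0, 3.3170.
Z = Σ e^(−Eᵢ/kT) = e^(−0) + e^(−3.3170) = 1.0000 + 0.036261 = 1.0363.
⟨E⟩ = Σ Eᵢ e^(−Eᵢ/kT) / Z = (0·1.0000 + 135·0.036261) / 1.0363 = 4.72 meV.

4.72 meV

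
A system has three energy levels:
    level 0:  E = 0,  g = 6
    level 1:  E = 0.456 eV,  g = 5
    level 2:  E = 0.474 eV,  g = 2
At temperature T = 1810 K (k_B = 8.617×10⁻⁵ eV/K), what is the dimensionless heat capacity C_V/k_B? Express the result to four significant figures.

0.4712

k_BT = 8.617×10⁻⁵ × 1810 K = 0.155968 eV.
Eᵢ/kT = 0, 2.92368, 3.03908.
Z = Σ gᵢe^(−Eᵢ/kT) = 6·e^(−0) + 5·e^(−2.92368) + 2·e^(−3.03908) = 6.00000 + 0.268678 + 0.0957578 = 6.36444.
⟨E⟩ = 0.0263820 eV, ⟨E²⟩ = 0.0121585 eV².
C_V/k_B = (⟨E²⟩ − ⟨E⟩²)/(kT)² = (0.0121585 − 0.000696010)/0.0243260 = 0.4712.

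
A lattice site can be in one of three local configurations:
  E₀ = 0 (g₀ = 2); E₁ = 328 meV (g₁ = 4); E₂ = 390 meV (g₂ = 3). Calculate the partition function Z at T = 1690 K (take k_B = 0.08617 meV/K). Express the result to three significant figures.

Z = 2.63

k_BT = 0.08617 × 1690 K = 145.63 meV.
Eᵢ/kT = 0, 2.2523, 2.6780.
Z = Σ gᵢe^(−Eᵢ/kT) = 2·e^(−0) + 4·e^(−2.2523) + 3·e^(−2.6780) = 2.0000 + 0.42063 + 0.20610 = 2.6267.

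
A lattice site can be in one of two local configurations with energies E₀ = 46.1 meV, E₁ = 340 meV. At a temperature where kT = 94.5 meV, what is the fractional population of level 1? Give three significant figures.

Eᵢ/kT = 0.48783, 3.5979.
Z = Σ e^(−Eᵢ/kT) = e^(−0.48783) + e^(−3.5979) = 0.61396 + 0.027381 = 0.64134.
P₁ = e^(−E₁/kT) / Z = 0.027381/0.64134 = 0.0427.

0.0427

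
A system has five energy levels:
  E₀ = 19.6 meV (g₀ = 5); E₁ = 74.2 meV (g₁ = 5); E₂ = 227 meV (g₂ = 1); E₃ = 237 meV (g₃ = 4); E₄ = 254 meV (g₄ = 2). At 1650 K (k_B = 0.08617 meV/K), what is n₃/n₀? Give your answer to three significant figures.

0.173

k_BT = 0.08617 × 1650 K = 142.18 meV.
n₃/n₀ = (g₃/g₀) exp[−(E₃−E₀)/kT] = (4/5) × exp(−(217.4 meV)/(142.18 meV)) = (4/5) × exp(-1.5290) = 0.173.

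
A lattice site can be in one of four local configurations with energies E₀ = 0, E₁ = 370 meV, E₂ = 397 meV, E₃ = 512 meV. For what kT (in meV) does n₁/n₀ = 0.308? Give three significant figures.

314 meV

n₁/n₀ = exp[−(E₁−E₀)/kT] = 0.308.
⇒ (E₁−E₀)/kT = ln(1/0.308) = ln(3.2468) = 1.1777.
kT = 370 meV / 1.1777 = 314 meV.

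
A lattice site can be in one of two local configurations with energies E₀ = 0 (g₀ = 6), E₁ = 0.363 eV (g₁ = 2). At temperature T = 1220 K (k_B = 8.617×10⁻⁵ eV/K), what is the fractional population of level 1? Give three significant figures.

0.0104

k_BT = 8.617×10⁻⁵ × 1220 K = 0.10513 eV.
Eᵢ/kT = 0, 3.4529.
Z = Σ gᵢe^(−Eᵢ/kT) = 6·e^(−0) + 2·e^(−3.4529) = 6.0000 + 0.063307 = 6.0633.
P₁ = g₁ e^(−E₁/kT) / Z = 0.063307/6.0633 = 0.0104.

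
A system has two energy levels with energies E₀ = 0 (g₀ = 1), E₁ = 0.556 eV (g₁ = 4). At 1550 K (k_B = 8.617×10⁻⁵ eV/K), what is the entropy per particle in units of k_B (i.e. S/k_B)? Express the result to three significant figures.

k_BT = 8.617×10⁻⁵ × 1550 K = 0.13356 eV.
Eᵢ/kT = 0, 4.1629.
Z = Σ gᵢe^(−Eᵢ/kT) = 1·e^(−0) + 4·e^(−4.1629) = 1.0000 + 0.062249 = 1.0622.
⟨E⟩ = Σ EᵢPᵢ = 0.032584 eV.
S/k_B = ln Z + ⟨E⟩/kT = ln(1.0622) + 0.032584/0.13356 = 0.060342 + 0.24397 = 0.304.

0.304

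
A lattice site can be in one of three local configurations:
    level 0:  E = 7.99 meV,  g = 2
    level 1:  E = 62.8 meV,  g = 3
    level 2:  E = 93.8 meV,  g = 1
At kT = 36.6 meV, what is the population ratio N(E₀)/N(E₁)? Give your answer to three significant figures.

2.98

n₀/n₁ = (g₀/g₁) exp[−(E₀−E₁)/kT] = (2/3) × exp(−(-54.81 meV)/(36.6 meV)) = (2/3) × exp(1.4975) = 2.98.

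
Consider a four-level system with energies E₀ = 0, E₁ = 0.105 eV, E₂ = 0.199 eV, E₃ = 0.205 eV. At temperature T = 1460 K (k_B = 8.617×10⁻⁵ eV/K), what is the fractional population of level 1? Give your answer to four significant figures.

0.2364

k_BT = 8.617×10⁻⁵ × 1460 K = 0.125808 eV.
Eᵢ/kT = 0, 0.834605, 1.58178, 1.62947.
Z = Σ e^(−Eᵢ/kT) = e^(−0) + e^(−0.834605) + e^(−1.58178) + e^(−1.62947) = 1.00000 + 0.434046 + 0.205609 + 0.196033 = 1.83569.
P₁ = e^(−E₁/kT) / Z = 0.434046/1.83569 = 0.2364.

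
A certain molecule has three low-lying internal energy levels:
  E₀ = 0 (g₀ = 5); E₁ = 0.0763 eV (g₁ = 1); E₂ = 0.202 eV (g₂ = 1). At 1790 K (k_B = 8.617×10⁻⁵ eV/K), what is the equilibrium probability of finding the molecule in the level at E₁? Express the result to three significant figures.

0.104

k_BT = 8.617×10⁻⁵ × 1790 K = 0.15424 eV.
Eᵢ/kT = 0, 0.49468, 1.3096.
Z = Σ gᵢe^(−Eᵢ/kT) = 5·e^(−0) + 1·e^(−0.49468) + 1·e^(−1.3096) = 5.0000 + 0.60977 + 0.26993 = 5.8797.
P₁ = g₁ e^(−E₁/kT) / Z = 0.60977/5.8797 = 0.104.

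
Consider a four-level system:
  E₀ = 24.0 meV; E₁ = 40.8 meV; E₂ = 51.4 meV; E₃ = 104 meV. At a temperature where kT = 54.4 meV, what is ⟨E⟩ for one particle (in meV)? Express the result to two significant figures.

42 meV

Eᵢ/kT = 0.4412, 0.7500, 0.9449, 1.912.
Z = Σ e^(−Eᵢ/kT) = e^(−0.4412) + e^(−0.7500) + e^(−0.9449) + e^(−1.912) = 0.6433 + 0.4724 + 0.3887 + 0.1478 = 1.652.
⟨E⟩ = Σ Eᵢ e^(−Eᵢ/kT) / Z = (24.0·0.6433 + 40.8·0.4724 + 51.4·0.3887 + 104·0.1478) / 1.652 = 42 meV.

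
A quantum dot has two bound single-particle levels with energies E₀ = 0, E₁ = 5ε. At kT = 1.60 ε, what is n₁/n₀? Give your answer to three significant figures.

n₁/n₀ = exp[−(E₁−E₀)/kT] = exp(−(5ε)/(1.60ε)) = exp(-3.1250) = 0.0439.

0.0439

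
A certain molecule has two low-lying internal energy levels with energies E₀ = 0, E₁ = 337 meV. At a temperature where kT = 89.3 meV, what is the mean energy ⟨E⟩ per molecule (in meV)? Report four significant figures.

7.565 meV

Eᵢ/kT = 0, 3.77380.
Z = Σ e^(−Eᵢ/kT) = e^(−0) + e^(−3.77380) = 1.00000 + 0.0229646 = 1.02296.
⟨E⟩ = Σ Eᵢ e^(−Eᵢ/kT) / Z = (0·1.00000 + 337·0.0229646) / 1.02296 = 7.565 meV.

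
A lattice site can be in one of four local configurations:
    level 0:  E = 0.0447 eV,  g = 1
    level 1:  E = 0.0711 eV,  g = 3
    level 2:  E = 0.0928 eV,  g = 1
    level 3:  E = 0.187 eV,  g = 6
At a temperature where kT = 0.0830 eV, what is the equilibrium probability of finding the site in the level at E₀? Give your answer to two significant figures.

0.21

Eᵢ/kT = 0.5386, 0.8566, 1.118, 2.253.
Z = Σ gᵢe^(−Eᵢ/kT) = 1·e^(−0.5386) + 3·e^(−0.8566) + 1·e^(−1.118) + 6·e^(−2.253) = 0.5836 + 1.274 + 0.3269 + 0.6305 = 2.815.
P₀ = g₀ e^(−E₀/kT) / Z = 0.5836/2.815 = 0.21.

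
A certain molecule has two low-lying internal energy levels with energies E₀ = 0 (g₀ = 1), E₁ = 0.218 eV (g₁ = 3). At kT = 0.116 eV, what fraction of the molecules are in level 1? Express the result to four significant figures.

Eᵢ/kT = 0, 1.87931.
Z = Σ gᵢe^(−Eᵢ/kT) = 1·e^(−0) + 3·e^(−1.87931) = 1.00000 + 0.458086 = 1.45809.
P₁ = g₁ e^(−E₁/kT) / Z = 0.458086/1.45809 = 0.3142.

0.3142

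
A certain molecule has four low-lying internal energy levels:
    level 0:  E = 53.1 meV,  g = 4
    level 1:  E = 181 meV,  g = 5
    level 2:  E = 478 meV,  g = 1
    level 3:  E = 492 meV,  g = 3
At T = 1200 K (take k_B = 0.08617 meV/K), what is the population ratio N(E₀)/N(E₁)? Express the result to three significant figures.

k_BT = 0.08617 × 1200 K = 103.40 meV.
n₀/n₁ = (g₀/g₁) exp[−(E₀−E₁)/kT] = (4/5) × exp(−(-127.9 meV)/(103.40 meV)) = (4/5) × exp(1.2369) = 2.76.

2.76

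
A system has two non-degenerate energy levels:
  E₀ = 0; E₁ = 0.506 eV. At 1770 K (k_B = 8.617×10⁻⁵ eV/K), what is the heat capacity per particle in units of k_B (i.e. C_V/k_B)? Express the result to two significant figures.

k_BT = 8.617×10⁻⁵ × 1770 K = 0.1525 eV.
Eᵢ/kT = 0, 3.318.
Z = Σ e^(−Eᵢ/kT) = e^(−0) + e^(−3.318) = 1.000 + 0.03623 = 1.036.
⟨E⟩ = 0.01770 eV, ⟨E²⟩ = 0.008954 eV².
C_V/k_B = (⟨E²⟩ − ⟨E⟩²)/(kT)² = (0.008954 − 0.0003133)/0.02326 = 0.37.

0.37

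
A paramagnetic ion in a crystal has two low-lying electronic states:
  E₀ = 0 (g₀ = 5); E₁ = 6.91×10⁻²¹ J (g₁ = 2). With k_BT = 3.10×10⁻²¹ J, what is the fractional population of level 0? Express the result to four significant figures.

0.9587

Eᵢ/kT = 0, 2.22903.
Z = Σ gᵢe^(−Eᵢ/kT) = 5·e^(−0) + 2·e^(−2.22903) = 5.00000 + 0.215266 = 5.21527.
P₀ = g₀ e^(−E₀/kT) / Z = 5.00000/5.21527 = 0.9587.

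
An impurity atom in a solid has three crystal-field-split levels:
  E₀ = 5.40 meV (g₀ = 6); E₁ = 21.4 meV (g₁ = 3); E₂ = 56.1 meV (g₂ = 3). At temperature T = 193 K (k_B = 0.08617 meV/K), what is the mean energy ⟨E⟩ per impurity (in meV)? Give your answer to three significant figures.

k_BT = 0.08617 × 193 K = 16.631 meV.
Eᵢ/kT = 0.32469, 1.2868, 3.3732.
Z = Σ gᵢe^(−Eᵢ/kT) = 6·e^(−0.32469) + 3·e^(−1.2868) + 3·e^(−3.3732) = 4.3365 + 0.82846 + 0.10284 = 5.2678.
⟨E⟩ = Σ Eᵢ gᵢe^(−Eᵢ/kT) / Z = (5.40·4.3365 + 21.4·0.82846 + 56.1·0.10284) / 5.2678 = 8.91 meV.

8.91 meV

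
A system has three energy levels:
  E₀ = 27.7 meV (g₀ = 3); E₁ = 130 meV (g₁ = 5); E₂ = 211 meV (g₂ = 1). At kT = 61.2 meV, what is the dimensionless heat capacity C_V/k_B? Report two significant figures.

0.58

Eᵢ/kT = 0.4526, 2.124, 3.448.
Z = Σ gᵢe^(−Eᵢ/kT) = 3·e^(−0.4526) + 5·e^(−2.124) + 1·e^(−3.448) = 1.908 + 0.5978 + 0.03181 = 2.538.
⟨E⟩ = 54.09 meV, ⟨E²⟩ = 5115 meV².
C_V/k_B = (⟨E²⟩ − ⟨E⟩²)/(kT)² = (5115 − 2926)/3745 = 0.58.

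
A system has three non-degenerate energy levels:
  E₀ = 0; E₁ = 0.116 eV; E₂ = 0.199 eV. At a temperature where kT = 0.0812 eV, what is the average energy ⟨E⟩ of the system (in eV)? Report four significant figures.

Eᵢ/kT = 0, 1.42857, 2.45074.
Z = Σ e^(−Eᵢ/kT) = e^(−0) + e^(−1.42857) + e^(−2.45074) = 1.00000 + 0.239651 + 0.0862298 = 1.32588.
⟨E⟩ = Σ Eᵢ e^(−Eᵢ/kT) / Z = (0·1.00000 + 0.116·0.239651 + 0.199·0.0862298) / 1.32588 = 0.03391 eV.

0.03391 eV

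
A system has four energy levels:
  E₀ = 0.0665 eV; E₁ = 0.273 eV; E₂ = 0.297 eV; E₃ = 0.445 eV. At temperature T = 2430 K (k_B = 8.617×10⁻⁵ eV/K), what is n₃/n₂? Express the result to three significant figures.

k_BT = 8.617×10⁻⁵ × 2430 K = 0.20939 eV.
n₃/n₂ = exp[−(E₃−E₂)/kT] = exp(−(0.148 eV)/(0.20939 eV)) = exp(-0.70682) = 0.493.

0.493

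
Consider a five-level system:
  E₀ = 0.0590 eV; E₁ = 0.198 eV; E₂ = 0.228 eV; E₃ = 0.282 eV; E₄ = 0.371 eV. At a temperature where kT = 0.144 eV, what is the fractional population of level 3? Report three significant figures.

0.105

Eᵢ/kT = 0.40972, 1.3750, 1.5833, 1.9583, 2.5764.
Z = Σ e^(−Eᵢ/kT) = e^(−0.40972) + e^(−1.3750) + e^(−1.5833) + e^(−1.9583) + e^(−2.5764) = 0.66384 + 0.25284 + 0.20530 + 0.14110 + 0.076047 = 1.3391.
P₃ = e^(−E₃/kT) / Z = 0.14110/1.3391 = 0.105.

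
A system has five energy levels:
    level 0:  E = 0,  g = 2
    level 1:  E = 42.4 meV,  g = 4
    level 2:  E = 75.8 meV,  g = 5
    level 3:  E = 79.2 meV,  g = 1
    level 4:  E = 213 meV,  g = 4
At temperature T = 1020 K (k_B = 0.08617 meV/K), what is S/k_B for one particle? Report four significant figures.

2.571

k_BT = 0.08617 × 1020 K = 87.8934 meV.
Eᵢ/kT = 0, 0.482403, 0.862408, 0.901092, 2.42339.
Z = Σ gᵢe^(−Eᵢ/kT) = 2·e^(−0) + 4·e^(−0.482403) + 5·e^(−0.862408) + 1·e^(−0.901092) + 4·e^(−2.42339) = 2.00000 + 2.46919 + 2.11072 + 0.406126 + 0.354483 = 7.34052.
⟨E⟩ = Σ EᵢPᵢ = 50.7261 meV.
S/k_B = ln Z + ⟨E⟩/kT = ln(7.34052) + 50.7261/87.8934 = 1.99341 + 0.577132 = 2.571.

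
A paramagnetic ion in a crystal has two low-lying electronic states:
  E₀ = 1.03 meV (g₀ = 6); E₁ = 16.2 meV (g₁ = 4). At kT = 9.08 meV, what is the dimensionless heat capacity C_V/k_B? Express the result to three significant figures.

Eᵢ/kT = 0.11344, 1.7841.
Z = Σ gᵢe^(−Eᵢ/kT) = 6·e^(−0.11344) + 4·e^(−1.7841) = 5.3565 + 0.67179 = 6.0283.
⟨E⟩ = 2.7205 meV, ⟨E²⟩ = 30.189 meV².
C_V/k_B = (⟨E²⟩ − ⟨E⟩²)/(kT)² = (30.189 − 7.4011)/82.446 = 0.276.

0.276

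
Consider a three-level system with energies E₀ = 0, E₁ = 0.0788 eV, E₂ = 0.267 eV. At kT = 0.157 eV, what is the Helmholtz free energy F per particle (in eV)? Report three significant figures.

Eᵢ/kT = 0, 0.50191, 1.7006.
Z = Σ e^(−Eᵢ/kT) = e^(−0) + e^(−0.50191) + e^(−1.7006) = 1.0000 + 0.60537 + 0.18257 = 1.7879.
F = −kT ln Z = −0.157 × ln(1.7879) = −0.157 × 0.58104 = -0.0912 eV.

-0.0912 eV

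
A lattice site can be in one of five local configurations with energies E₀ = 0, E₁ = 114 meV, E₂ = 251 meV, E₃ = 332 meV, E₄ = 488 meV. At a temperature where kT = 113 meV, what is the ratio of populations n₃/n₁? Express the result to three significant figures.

0.145

n₃/n₁ = exp[−(E₃−E₁)/kT] = exp(−(218 meV)/(113 meV)) = exp(-1.9292) = 0.145.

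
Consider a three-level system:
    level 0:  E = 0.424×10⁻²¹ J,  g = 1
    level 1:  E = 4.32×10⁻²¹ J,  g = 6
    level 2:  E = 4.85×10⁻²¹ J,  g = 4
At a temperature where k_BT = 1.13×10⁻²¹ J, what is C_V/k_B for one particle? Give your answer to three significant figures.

Eᵢ/kT = 0.37522, 3.8230, 4.2920.
Z = Σ gᵢe^(−Eᵢ/kT) = 1·e^(−0.37522) + 6·e^(−3.8230) + 4·e^(−4.2920) = 0.68714 + 0.13117 + 0.054710 = 0.87302.
⟨E⟩ = 1.2867, ⟨E²⟩ = 4.4196.
C_V/k_B = (⟨E²⟩ − ⟨E⟩²)/(kT)² = (4.4196 − 1.6556)/1.2769 = 2.16.

2.16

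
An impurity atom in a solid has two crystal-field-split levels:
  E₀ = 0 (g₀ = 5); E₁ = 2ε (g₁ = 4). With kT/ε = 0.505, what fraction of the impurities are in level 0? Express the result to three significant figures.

0.985

Eᵢ/kT = 0, 3.9604.
Z = Σ gᵢe^(−Eᵢ/kT) = 5·e^(−0) + 4·e^(−3.9604) = 5.0000 + 0.076222 = 5.0762.
P₀ = g₀ e^(−E₀/kT) / Z = 5.0000/5.0762 = 0.985.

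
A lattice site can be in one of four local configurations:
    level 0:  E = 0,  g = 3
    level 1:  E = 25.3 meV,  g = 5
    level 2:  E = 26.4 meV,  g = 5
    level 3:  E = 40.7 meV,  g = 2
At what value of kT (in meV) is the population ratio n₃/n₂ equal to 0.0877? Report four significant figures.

n₃/n₂ = (g₃/g₂) exp[−(E₃−E₂)/kT] = 0.0877.
⇒ (E₃−E₂)/kT = ln((2/5)/0.0877) = ln(4.56100) = 1.51754.
kT = 14.3 meV / 1.51754 = 9.423 meV.

9.423 meV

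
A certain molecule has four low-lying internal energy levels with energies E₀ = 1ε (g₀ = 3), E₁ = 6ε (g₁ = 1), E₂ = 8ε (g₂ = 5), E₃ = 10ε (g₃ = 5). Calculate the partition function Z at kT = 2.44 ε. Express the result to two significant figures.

Z = 2.3

Eᵢ/kT = 0.4098, 2.459, 3.279, 4.098.
Z = Σ gᵢe^(−Eᵢ/kT) = 3·e^(−0.4098) + 1·e^(−2.459) + 5·e^(−3.279) + 5·e^(−4.098) = 1.991 + 0.08552 + 0.1883 + 0.08303 = 2.348.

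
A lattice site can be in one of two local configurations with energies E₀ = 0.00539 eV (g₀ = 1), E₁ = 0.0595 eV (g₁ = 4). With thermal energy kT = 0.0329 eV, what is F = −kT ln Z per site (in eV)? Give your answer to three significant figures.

Eᵢ/kT = 0.16383, 1.8085.
Z = Σ gᵢe^(−Eᵢ/kT) = 1·e^(−0.16383) + 4·e^(−1.8085) = 0.84889 + 0.65560 = 1.5045.
F = −kT ln Z = −0.0329 × ln(1.5045) = −0.0329 × 0.40846 = -0.0134 eV.

-0.0134 eV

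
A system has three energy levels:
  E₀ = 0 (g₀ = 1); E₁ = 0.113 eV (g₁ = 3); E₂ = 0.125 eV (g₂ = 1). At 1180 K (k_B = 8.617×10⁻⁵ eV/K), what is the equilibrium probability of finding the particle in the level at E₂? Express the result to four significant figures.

k_BT = 8.617×10⁻⁵ × 1180 K = 0.101681 eV.
Eᵢ/kT = 0, 1.11132, 1.22933.
Z = Σ gᵢe^(−Eᵢ/kT) = 1·e^(−0) + 3·e^(−1.11132) + 1·e^(−1.22933) = 1.00000 + 0.987373 + 0.292488 = 2.27986.
P₂ = g₂ e^(−E₂/kT) / Z = 0.292488/2.27986 = 0.1283.

0.1283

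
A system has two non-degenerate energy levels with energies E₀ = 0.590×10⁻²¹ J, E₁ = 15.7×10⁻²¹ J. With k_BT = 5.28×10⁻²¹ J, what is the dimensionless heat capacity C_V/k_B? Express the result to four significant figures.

0.4189

Eᵢ/kT = 0.111742, 2.97348.
Z = Σ e^(−Eᵢ/kT) = e^(−0.111742) + e^(−2.97348) = 0.894275 + 0.0511251 = 0.945400.
⟨E⟩ = 1.40711, ⟨E²⟩ = 13.6589.
C_V/k_B = (⟨E²⟩ − ⟨E⟩²)/(kT)² = (13.6589 − 1.97996)/27.8784 = 0.4189.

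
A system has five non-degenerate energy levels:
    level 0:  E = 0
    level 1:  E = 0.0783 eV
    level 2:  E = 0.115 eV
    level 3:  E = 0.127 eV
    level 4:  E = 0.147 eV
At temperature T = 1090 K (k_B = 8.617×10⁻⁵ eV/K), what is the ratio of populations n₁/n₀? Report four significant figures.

0.4345

k_BT = 8.617×10⁻⁵ × 1090 K = 0.0939253 eV.
n₁/n₀ = exp[−(E₁−E₀)/kT] = exp(−(0.0783 eV)/(0.0939253 eV)) = exp(-0.833641) = 0.4345.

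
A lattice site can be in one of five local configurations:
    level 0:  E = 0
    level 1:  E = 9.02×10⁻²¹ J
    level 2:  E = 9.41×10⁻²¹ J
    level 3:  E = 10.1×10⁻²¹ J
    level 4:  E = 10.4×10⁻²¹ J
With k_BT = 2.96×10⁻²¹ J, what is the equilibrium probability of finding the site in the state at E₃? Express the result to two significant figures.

0.029

Eᵢ/kT = 0, 3.047, 3.179, 3.412, 3.514.
Z = Σ e^(−Eᵢ/kT) = e^(−0) + e^(−3.047) + e^(−3.179) + e^(−3.412) + e^(−3.514) = 1.000 + 0.04750 + 0.04163 + 0.03298 + 0.02978 = 1.152.
P₃ = e^(−E₃/kT) / Z = 0.03298/1.152 = 0.029.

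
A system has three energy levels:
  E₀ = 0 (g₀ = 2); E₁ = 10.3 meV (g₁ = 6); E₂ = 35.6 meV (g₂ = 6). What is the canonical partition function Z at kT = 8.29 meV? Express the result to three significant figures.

Eᵢ/kT = 0, 1.2425, 4.2943.
Z = Σ gᵢe^(−Eᵢ/kT) = 2·e^(−0) + 6·e^(−1.2425) + 6·e^(−4.2943) = 2.0000 + 1.7320 + 0.081877 = 3.8139.

Z = 3.81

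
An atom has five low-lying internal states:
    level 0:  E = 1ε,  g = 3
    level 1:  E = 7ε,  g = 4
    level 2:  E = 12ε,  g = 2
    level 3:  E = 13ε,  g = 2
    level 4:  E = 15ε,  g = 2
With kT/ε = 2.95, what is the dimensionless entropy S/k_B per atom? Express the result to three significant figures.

Eᵢ/kT = 0.33898, 2.3729, 4.0678, 4.4068, 5.0847.
Z = Σ gᵢe^(−Eᵢ/kT) = 3·e^(−0.33898) + 4·e^(−2.3729) + 2·e^(−4.0678) + 2·e^(−4.4068) + 2·e^(−5.0847) = 2.1375 + 0.37284 + 0.034230 + 0.024388 + 0.012381 = 2.5813.
⟨E⟩ = Σ EᵢPᵢ = 2.1930 ε.
S/k_B = ln Z + ⟨E⟩/kT = ln(2.5813) + 2.1930/2.95 = 0.94829 + 0.74339 = 1.69.

1.69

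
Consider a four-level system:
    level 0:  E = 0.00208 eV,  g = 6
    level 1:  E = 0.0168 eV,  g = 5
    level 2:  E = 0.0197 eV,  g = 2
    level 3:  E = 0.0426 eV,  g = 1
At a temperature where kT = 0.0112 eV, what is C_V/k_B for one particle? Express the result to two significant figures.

0.37

Eᵢ/kT = 0.1857, 1.500, 1.759, 3.804.
Z = Σ gᵢe^(−Eᵢ/kT) = 6·e^(−0.1857) + 5·e^(−1.500) + 2·e^(−1.759) + 1·e^(−3.804) = 4.983 + 1.116 + 0.3444 + 0.02228 = 6.466.
⟨E⟩ = 0.005699 eV, ⟨E²⟩ = 0.00007897 eV².
C_V/k_B = (⟨E²⟩ − ⟨E⟩²)/(kT)² = (0.00007897 − 0.00003248)/0.0001254 = 0.37.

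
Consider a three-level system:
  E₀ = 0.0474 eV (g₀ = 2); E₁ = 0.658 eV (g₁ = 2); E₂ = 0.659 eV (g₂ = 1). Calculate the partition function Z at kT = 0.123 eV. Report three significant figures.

Z = 1.37

Eᵢ/kT = 0.38537, 5.3496, 5.3577.
Z = Σ gᵢe^(−Eᵢ/kT) = 2·e^(−0.38537) + 2·e^(−5.3496) + 1·e^(−5.3577) = 1.3604 + 0.0095001 + 0.0047117 = 1.3746.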